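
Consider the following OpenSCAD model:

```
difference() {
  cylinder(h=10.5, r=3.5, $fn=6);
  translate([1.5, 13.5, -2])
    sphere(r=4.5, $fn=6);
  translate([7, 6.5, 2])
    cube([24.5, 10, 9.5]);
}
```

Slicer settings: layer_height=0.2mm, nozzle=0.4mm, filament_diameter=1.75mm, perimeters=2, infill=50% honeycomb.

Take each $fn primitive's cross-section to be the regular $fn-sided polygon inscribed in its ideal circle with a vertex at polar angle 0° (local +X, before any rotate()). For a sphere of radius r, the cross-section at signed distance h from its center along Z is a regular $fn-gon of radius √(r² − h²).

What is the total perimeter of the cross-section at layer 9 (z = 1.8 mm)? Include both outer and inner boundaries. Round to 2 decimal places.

21.00 mm

At z = 1.8 mm: the r=3.5 cylinder gives a regular 6-gon of circumradius 3.5 (constant along its height) (perimeter = 2·6·3.500·sin(180°/6) = 21.00 mm); the r=4.5 sphere at (1.5, 13.5) slices to a regular 6-gon of circumradius 2.410 (√(r²−h²) with h=3.8 from center) (perimeter = 2·6·2.410·sin(180°/6) = 14.46 mm); the cube at (7, 6.5) is absent (z outside [2, 11.5]); Subtracting the remaining from the first: starting from the r=3.5 cylinder, the r=4.5 sphere at (1.5, 13.5) misses the remaining region (no effect) — boundary = 21.00 mm. Overall, the cross-section is a single solid region. Total boundary length (outer) = 21.00 mm.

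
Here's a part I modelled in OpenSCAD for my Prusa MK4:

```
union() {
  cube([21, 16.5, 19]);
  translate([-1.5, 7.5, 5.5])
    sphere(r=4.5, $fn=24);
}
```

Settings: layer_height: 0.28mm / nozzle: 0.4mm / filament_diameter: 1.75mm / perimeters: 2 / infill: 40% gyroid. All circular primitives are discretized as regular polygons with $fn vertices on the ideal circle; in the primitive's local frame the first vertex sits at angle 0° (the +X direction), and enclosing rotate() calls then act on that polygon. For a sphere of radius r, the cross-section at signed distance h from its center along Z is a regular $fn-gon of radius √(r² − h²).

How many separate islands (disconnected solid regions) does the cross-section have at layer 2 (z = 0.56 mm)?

1

At z = 0.56 mm: the cube (footprint 21×16.5) is included at this height; the sphere at (-1.5, 7.5) is not intersected at this z (|z−center|=4.940 > r=4.5); Combining (union): only the 21×16.5 cube is present, so the union is just that shape — 1 connected region. Overall, the cross-section is a single solid region. Island count = 1.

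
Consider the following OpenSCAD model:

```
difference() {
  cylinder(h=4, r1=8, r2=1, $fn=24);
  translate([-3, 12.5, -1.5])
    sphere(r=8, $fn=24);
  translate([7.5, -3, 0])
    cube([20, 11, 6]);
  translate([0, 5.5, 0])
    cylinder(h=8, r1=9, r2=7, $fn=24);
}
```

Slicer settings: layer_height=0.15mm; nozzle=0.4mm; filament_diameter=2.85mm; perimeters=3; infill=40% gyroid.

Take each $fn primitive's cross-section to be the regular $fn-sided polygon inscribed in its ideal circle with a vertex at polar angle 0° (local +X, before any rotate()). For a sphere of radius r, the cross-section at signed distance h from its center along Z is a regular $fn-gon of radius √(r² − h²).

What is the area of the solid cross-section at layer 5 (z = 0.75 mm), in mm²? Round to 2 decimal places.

38.47 mm²

At z = 0.75 mm: the cone contributes a regular 24-gon of circumradius 6.688 (interpolated between r1=8 and r2=1 at t=0.188) (area = (24/2)·6.688²·sin(360°/24) = 138.90 mm²); the r=8 sphere at (-3, 12.5) slices to a regular 24-gon of circumradius 7.677 (√(r²−h²) with h=2.25 from center) (area = (24/2)·7.677²·sin(360°/24) = 183.05 mm²); the 20×11 cube at (7.5, -3) contributes its full rectangle (area 220.00 mm²); the cone at (0, 5.5): at t=0.094 of its height the radius interpolates to r₁+(r₂−r₁)t = 8.812, giving a regular 24-gon of that circumradius (area = (24/2)·8.812²·sin(360°/24) = 241.20 mm²); Taking the first minus the rest: starting from the cone (138.90 mm²), the r=8 sphere at (-3, 12.5) partially overlaps it — only the 5.95 mm² overlap (of its 183.05 mm²) is removed, clipping the outline; the 20×11 cube at (7.5, -3) misses the remaining region (no effect); the cone at (0, 5.5) partially overlaps it — only the 94.47 mm² overlap (of its 241.20 mm²) is removed, clipping the outline — area = 38.47 mm². Overall, the cross-section is a single solid region. Net area = 38.47 mm².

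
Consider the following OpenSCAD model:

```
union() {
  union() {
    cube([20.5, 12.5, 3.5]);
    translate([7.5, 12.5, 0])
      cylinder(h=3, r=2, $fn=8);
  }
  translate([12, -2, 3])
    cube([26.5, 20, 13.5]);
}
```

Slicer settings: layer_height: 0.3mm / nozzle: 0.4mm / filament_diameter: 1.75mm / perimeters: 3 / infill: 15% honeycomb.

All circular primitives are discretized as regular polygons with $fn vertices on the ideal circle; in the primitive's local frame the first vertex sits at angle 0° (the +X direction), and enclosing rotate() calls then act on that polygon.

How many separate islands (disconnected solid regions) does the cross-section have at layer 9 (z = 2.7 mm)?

At z = 2.7 mm: the cube is present — its section is the full 20.5×12.5 rectangle; the r=2 cylinder at (7.5, 12.5) gives a regular 8-gon of circumradius 2 (constant along its height); Merging all regions: the regions partially overlap (shared area 5.66 mm²), so overlapping operands fuse into one piece — 1 connected region; the cube at (12, -2) does not reach this height (z outside [3, 16.5]); Combining (union): only that combined region is present, so the union is just that shape — 1 connected region. Overall, the cross-section is a single solid region. Island count = 1.

1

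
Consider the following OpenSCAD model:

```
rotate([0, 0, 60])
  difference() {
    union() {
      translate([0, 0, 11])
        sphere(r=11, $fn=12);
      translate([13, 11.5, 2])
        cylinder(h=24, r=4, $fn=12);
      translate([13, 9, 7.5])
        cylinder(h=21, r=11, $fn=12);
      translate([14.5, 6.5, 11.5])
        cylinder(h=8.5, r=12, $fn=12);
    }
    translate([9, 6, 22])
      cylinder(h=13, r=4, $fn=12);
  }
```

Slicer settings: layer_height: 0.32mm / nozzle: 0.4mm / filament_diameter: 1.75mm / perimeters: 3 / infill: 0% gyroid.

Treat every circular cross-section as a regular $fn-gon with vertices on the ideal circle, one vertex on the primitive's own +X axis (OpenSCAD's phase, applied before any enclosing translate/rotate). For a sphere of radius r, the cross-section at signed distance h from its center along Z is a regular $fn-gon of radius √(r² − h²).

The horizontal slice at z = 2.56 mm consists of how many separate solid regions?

2

At z = 2.56 mm: the r=11 sphere slices to a regular 12-gon of circumradius 7.055 (√(r²−h²) with h=8.44 from center); the cylinder at (13, 11.5): section is a regular 12-gon, circumradius r=4; the cylinder at (13, 9) does not reach this height (z outside [7.5, 28.5]); the cylinder at (14.5, 6.5) is absent (z outside [11.5, 20]); Merging all regions: the 2 present regions are separate (no shared area or edge), so areas and boundary lengths simply add and each stays a separate island — 2 connected regions; the cylinder at (9, 6) does not reach this height (z outside [22, 35]); After the difference (first − rest): none of the subtracted shapes is present at this height, so that combined region is unchanged — 2 connected regions; (whole slice rotated 60° about Z — lengths, areas and connectivity unchanged). The result has 2 disconnected regions.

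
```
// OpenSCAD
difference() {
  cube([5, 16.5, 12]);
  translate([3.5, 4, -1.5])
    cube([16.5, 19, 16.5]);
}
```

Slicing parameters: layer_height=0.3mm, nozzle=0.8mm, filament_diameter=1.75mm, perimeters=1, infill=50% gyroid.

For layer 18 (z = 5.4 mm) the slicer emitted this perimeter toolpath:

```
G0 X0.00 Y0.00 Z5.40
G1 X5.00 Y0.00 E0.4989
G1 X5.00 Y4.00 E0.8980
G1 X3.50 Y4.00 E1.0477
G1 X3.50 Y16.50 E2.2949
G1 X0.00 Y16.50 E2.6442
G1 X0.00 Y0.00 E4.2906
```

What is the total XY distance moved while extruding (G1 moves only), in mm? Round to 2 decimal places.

43.00 mm

Sum the Euclidean lengths of each G1 segment: total = 43.00 mm.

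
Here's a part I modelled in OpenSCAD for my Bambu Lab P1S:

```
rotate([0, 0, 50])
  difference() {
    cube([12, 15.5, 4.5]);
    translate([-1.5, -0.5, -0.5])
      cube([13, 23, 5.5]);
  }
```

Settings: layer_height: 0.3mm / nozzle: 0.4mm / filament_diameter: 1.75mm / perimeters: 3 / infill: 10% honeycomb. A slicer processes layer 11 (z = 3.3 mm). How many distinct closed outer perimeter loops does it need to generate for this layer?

1

At z = 3.3 mm: the cube (footprint 12×15.5) is included at this height; the cube at (-1.5, -0.5) is present — its section is the full 13×23 rectangle; Subtracting the remaining from the first: starting from the 12×15.5 cube, the 13×23 cube at (-1.5, -0.5) partially overlaps it — only the 178.25 mm² overlap (of its 299.00 mm²) is removed, clipping the outline — 1 connected region; (rotated 50° about Z; rotation is an isometry so areas/perimeters/island counts are preserved). The result has 1 disconnected region.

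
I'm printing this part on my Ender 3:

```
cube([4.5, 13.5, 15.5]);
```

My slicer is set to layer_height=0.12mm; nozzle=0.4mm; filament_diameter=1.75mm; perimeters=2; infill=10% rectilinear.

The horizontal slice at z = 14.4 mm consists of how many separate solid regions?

1

At z = 14.4 mm: the 4.5×13.5 cube contributes its full rectangle. The result has 1 disconnected region.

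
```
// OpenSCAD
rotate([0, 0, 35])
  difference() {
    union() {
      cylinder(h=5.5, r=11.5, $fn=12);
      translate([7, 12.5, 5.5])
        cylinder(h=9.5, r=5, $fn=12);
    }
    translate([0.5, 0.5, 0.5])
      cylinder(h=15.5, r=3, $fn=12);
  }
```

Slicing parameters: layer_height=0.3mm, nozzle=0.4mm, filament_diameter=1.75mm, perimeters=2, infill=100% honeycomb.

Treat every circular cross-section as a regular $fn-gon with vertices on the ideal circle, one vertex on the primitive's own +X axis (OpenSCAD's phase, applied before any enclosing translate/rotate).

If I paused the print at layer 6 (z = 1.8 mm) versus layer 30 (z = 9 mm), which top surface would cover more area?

layer 6 (z = 1.8 mm)

Layer 6 (z = 1.8): the r=11.5 cylinder contributes a regular 12-gon of circumradius 11.5 (area = (12/2)·11.500²·sin(360°/12) = 396.75 mm²); the cylinder at (7, 12.5) is not intersected at this z (z outside [5.5, 15]); Merging all regions: only the r=11.5 cylinder is present, so the union is just that shape — area = 396.75 mm²; the cylinder at (0.5, 0.5): section is a regular 12-gon, circumradius r=3 (area = (12/2)·3.000²·sin(360°/12) = 27.00 mm²); Subtracting the remaining from the first: starting from the result so far (396.75 mm²), the r=3 cylinder at (0.5, 0.5) lies wholly inside it (removes its full 27.00 mm² and its 18.63 mm outline becomes a hole wall) — area = 369.75 mm²; (whole slice rotated 35° about Z — lengths, areas and connectivity unchanged). So its area = 369.75 mm². Layer 30 (z = 9): the cylinder does not reach this height (z outside [0, 5.5]); the r=5 cylinder at (7, 12.5) contributes a regular 12-gon of circumradius 5 (area = (12/2)·5.000²·sin(360°/12) = 75.00 mm²); Taking the union: only the r=5 cylinder at (7, 12.5) is present, so the union is just that shape — area = 75.00 mm²; the r=3 cylinder at (0.5, 0.5) contributes a regular 12-gon of circumradius 3 (area = (12/2)·3.000²·sin(360°/12) = 27.00 mm²); Subtracting the remaining from the first: starting from that combined region (75.00 mm²), the r=3 cylinder at (0.5, 0.5) misses the remaining region (no effect) — area = 75.00 mm²; (whole slice rotated 35° about Z — lengths, areas and connectivity unchanged). So its area = 75.00 mm². Layer 6 is larger (369.75 vs 75.00 mm²).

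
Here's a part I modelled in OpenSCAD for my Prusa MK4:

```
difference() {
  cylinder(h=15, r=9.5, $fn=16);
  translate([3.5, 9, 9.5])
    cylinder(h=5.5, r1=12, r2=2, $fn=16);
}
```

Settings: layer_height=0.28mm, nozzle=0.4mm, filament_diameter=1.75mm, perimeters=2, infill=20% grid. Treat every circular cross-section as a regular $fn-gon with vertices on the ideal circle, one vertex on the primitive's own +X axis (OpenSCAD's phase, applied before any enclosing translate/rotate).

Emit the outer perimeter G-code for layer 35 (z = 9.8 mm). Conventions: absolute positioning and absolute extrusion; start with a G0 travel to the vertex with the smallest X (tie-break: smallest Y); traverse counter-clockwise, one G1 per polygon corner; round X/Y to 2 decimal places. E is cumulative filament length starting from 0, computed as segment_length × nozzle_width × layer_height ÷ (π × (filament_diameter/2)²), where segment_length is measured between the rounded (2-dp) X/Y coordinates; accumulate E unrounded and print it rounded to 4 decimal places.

At z = 9.8 mm: the r=9.5 cylinder contributes a regular 16-gon of circumradius 9.5; the cone at (3.5, 9): at t=0.055 of its height the radius interpolates to r₁+(r₂−r₁)t = 11.455, giving a regular 16-gon of that circumradius; Subtracting the remaining from the first: starting from the r=9.5 cylinder, the cone at (3.5, 9) partially overlaps it — only the 142.48 mm² overlap (of its 401.68 mm²) is removed, clipping the outline — 1 connected region. The outline is a single polygon with 16 vertices. Extrusion per mm of travel: 0.4 × 0.28 / (π × 0.875²) = 0.046564. Accumulating E over each segment gives final E = 2.6210.

G0 X-9.50 Y0.00 Z9.80
G1 X-8.78 Y-3.64 E0.1728
G1 X-6.72 Y-6.72 E0.3453
G1 X-3.64 Y-8.78 E0.5179
G1 X0.00 Y-9.50 E0.6906
G1 X3.64 Y-8.78 E0.8634
G1 X6.72 Y-6.72 E1.0359
G1 X8.78 Y-3.64 E1.2085
G1 X9.38 Y-0.58 E1.3537
G1 X7.88 Y-1.58 E1.4376
G1 X3.50 Y-2.45 E1.6456
G1 X-0.88 Y-1.58 E1.8535
G1 X-4.60 Y0.90 E2.0617
G1 X-7.08 Y4.62 E2.2699
G1 X-7.32 Y5.81 E2.3264
G1 X-8.78 Y3.64 E2.4482
G1 X-9.50 Y0.00 E2.6210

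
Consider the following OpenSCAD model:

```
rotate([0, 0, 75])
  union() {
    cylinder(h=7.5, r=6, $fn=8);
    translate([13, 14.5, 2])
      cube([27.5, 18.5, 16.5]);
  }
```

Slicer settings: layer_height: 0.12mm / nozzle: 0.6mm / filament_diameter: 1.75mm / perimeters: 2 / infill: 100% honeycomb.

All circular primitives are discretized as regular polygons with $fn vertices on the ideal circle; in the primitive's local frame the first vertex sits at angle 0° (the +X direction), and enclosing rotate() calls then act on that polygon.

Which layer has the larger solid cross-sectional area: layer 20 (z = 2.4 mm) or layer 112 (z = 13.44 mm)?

layer 20 (z = 2.4 mm)

Layer 20 (z = 2.4): the cylinder: section is a regular 8-gon, circumradius r=6 (area = (8/2)·6.000²·sin(360°/8) = 101.82 mm²); the 27.5×18.5 cube at (13, 14.5) contributes its full rectangle (area 508.75 mm²); Combining (union): the 2 present regions are separate (no shared area or edge), so areas and boundary lengths simply add and each stays a separate island — area = 610.57 mm²; (rotated 75° about Z; rotation is an isometry so areas/perimeters/island counts are preserved). So its area = 610.57 mm². Layer 112 (z = 13.44): the cylinder does not reach this height (z outside [0, 7.5]); the 27.5×18.5 cube at (13, 14.5) contributes its full rectangle (area 508.75 mm²); Merging all regions: only the 27.5×18.5 cube at (13, 14.5) is present, so the union is just that shape — area = 508.75 mm²; (rotated 75° about Z; rotation is an isometry so areas/perimeters/island counts are preserved). So its area = 508.75 mm². Layer 20 is larger (610.57 vs 508.75 mm²).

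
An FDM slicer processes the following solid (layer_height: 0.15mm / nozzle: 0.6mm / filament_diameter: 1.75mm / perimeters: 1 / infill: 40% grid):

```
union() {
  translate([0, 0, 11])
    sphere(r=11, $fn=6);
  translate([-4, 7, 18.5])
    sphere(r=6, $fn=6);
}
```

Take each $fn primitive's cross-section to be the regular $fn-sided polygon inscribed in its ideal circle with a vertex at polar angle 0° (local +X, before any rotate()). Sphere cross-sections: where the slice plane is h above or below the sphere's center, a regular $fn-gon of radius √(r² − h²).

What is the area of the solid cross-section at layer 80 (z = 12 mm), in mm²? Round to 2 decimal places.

311.77 mm²

At z = 12 mm: the r=11 sphere slices to a regular 6-gon of circumradius 10.954 (√(r²−h²) with h=1 from center) (area = (6/2)·10.954²·sin(360°/6) = 311.77 mm²); the sphere at (-4, 7) does not reach this height (|z−center|=6.500 > r=6); Taking the union: only the r=11 sphere is present, so the union is just that shape — area = 311.77 mm². Overall, the cross-section is a single solid region. Net area = 311.77 mm².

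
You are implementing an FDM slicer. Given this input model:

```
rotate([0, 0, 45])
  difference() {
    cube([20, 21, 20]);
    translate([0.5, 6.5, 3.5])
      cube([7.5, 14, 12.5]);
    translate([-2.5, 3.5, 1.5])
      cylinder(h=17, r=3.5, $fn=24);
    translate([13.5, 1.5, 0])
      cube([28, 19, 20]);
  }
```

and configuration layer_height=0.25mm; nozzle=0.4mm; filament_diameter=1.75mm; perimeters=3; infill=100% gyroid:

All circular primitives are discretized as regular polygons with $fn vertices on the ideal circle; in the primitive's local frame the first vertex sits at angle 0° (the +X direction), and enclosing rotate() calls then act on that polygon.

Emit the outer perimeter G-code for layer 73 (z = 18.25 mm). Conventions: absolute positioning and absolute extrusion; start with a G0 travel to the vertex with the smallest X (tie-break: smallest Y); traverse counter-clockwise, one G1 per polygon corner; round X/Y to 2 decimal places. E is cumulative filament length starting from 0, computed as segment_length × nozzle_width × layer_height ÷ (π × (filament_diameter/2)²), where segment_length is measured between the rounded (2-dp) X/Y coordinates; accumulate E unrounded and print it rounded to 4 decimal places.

G0 X-14.85 Y14.85 Z18.25
G1 X-4.20 Y4.20 E0.6262
G1 X-3.34 Y4.09 E0.6622
G1 X-2.49 Y3.74 E0.7004
G1 X-1.77 Y3.18 E0.7384
G1 X-1.21 Y2.46 E0.7763
G1 X-0.86 Y1.61 E0.8145
G1 X-0.75 Y0.75 E0.8506
G1 X0.00 Y0.00 E0.8946
G1 X14.14 Y14.14 E1.7260
G1 X13.08 Y15.20 E1.7883
G1 X8.49 Y10.61 E2.0582
G1 X-4.95 Y24.04 E2.8482
G1 X-0.35 Y28.64 E3.1186
G1 X-0.71 Y28.99 E3.1395
G1 X-14.85 Y14.85 E3.9709

At z = 18.25 mm: the cube (footprint 20×21) is included at this height; the cube at (0.5, 6.5) is not intersected at this z (z outside [3.5, 16]); the r=3.5 cylinder at (-2.5, 3.5) gives a regular 24-gon of circumradius 3.5 (constant along its height); the cube at (13.5, 1.5) is present — its section is the full 28×19 rectangle; Subtracting the remaining from the first: starting from the 20×21 cube, the r=3.5 cylinder at (-2.5, 3.5) partially overlaps it — only the 3.26 mm² overlap (of its 38.05 mm²) is removed, clipping the outline; the 28×19 cube at (13.5, 1.5) partially overlaps it — only the 123.50 mm² overlap (of its 532.00 mm²) is removed, clipping the outline — 1 connected region; (whole slice rotated 45° about Z — lengths, areas and connectivity unchanged). The outline is a single polygon with 15 vertices. Extrusion per mm of travel: 0.4 × 0.25 / (π × 0.875²) = 0.041575. Accumulating E over each segment gives final E = 3.9709.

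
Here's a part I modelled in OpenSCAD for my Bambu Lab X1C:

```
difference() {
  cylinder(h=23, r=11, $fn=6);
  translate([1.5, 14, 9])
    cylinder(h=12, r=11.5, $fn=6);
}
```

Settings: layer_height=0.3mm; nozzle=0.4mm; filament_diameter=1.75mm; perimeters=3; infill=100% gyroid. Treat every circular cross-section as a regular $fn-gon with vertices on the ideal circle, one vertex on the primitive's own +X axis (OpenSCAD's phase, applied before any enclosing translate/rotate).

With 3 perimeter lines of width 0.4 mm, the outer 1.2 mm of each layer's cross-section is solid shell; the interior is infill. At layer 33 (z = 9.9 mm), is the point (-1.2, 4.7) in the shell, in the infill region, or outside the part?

At z = 9.9 mm: the cylinder: section is a regular 6-gon, circumradius r=11; the cylinder at (1.5, 14): section is a regular 6-gon, circumradius r=11.5; Subtracting the remaining from the first: starting from the r=11 cylinder, the r=11.5 cylinder at (1.5, 14) partially overlaps it — only the 68.40 mm² overlap (of its 343.60 mm²) is removed, clipping the outline — 1 connected region. Overall, the cross-section is a single solid region. The nearest boundary edge runs (-4.25, 4.04)→(7.25, 4.04); distance from the point to it = 0.66 mm. The point is not inside any of the regions above, so it lies outside the cross-section (0.66 mm from the nearest boundary).

outside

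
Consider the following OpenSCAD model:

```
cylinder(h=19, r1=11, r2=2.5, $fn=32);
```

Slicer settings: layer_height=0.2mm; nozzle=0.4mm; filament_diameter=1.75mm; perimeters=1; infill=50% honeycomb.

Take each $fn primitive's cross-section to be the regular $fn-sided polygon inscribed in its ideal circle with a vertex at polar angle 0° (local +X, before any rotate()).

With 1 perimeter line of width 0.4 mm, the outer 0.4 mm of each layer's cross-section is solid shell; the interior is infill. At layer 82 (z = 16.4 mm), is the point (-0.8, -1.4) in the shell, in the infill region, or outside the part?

infill

At z = 16.4 mm: the cone: at t=0.863 of its height the radius interpolates to r₁+(r₂−r₁)t = 3.663, giving a regular 32-gon of that circumradius. Overall, the cross-section is a single solid region. The nearest boundary edge runs (-2.04, -3.05)→(-1.40, -3.38); distance from the point to it = 2.03 mm. The point is inside the cross-section and 2.03 mm from the nearest boundary — more than the 0.4 mm shell width (1 × 0.4), so it's in the infill interior.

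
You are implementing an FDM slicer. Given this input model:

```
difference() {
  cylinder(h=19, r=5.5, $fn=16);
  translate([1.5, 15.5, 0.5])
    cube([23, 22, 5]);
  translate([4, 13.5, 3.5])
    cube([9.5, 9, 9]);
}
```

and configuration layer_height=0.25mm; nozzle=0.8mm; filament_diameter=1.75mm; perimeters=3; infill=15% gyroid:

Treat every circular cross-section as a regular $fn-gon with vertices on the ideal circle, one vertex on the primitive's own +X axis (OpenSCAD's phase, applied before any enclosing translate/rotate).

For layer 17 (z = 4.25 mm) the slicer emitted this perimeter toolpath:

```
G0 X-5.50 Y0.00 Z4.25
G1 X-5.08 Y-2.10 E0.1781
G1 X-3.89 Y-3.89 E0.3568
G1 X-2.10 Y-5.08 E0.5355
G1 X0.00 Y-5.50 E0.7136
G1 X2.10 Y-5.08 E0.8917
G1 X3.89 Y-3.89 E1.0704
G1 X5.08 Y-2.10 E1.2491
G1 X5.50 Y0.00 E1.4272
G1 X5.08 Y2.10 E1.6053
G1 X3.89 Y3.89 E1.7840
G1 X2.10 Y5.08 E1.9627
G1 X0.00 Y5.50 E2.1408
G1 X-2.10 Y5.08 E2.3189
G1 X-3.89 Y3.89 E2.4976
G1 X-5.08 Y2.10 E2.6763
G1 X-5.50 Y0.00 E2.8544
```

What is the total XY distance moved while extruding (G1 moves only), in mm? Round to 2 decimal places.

34.33 mm

Sum the Euclidean lengths of each G1 segment: total = 34.33 mm.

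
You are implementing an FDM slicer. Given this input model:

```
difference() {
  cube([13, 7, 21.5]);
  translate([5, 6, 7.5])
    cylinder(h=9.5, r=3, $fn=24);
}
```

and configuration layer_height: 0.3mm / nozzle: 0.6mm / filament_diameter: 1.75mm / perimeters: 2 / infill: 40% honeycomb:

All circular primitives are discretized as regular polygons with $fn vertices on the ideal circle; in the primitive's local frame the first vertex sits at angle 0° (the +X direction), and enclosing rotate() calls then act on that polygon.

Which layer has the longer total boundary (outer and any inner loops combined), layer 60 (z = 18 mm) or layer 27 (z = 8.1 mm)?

layer 27 (z = 8.1 mm)

Layer 60 (z = 18): the 13×7 cube contributes its full rectangle (perimeter 40.00 mm); the cylinder at (5, 6) is absent (z outside [7.5, 17]); Taking the first minus the rest: none of the subtracted shapes is present at this height, so the 13×7 cube is unchanged — boundary = 40.00 mm. So its perimeter = 40.00 mm. Layer 27 (z = 8.1): the 13×7 cube contributes its full rectangle (perimeter 40.00 mm); the r=3 cylinder at (5, 6) contributes a regular 24-gon of circumradius 3 (perimeter = 2·24·3.000·sin(180°/24) = 18.80 mm); Taking the first minus the rest: starting from the 13×7 cube, the r=3 cylinder at (5, 6) partially overlaps it — only the 19.83 mm² overlap (of its 27.95 mm²) is removed, clipping the outline — boundary = 45.84 mm. So its perimeter = 45.84 mm. Layer 27 is larger (45.84 vs 40.00 mm).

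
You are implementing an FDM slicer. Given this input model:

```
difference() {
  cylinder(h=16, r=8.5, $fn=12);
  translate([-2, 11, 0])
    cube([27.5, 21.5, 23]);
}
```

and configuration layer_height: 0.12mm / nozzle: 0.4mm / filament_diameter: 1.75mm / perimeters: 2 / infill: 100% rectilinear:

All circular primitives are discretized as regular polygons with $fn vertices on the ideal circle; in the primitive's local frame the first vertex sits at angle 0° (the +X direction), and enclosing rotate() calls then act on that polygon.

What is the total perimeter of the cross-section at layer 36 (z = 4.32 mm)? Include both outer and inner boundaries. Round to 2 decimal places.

52.80 mm

At z = 4.32 mm: the cylinder: section is a regular 12-gon, circumradius r=8.5 (perimeter = 2·12·8.500·sin(180°/12) = 52.80 mm); the cube at (-2, 11) is present — its section is the full 27.5×21.5 rectangle (perimeter 98.00 mm); Taking the first minus the rest: starting from the r=8.5 cylinder, the 27.5×21.5 cube at (-2, 11) misses the remaining region (no effect) — boundary = 52.80 mm. Overall, the cross-section is a single solid region. Total boundary length (outer) = 52.80 mm.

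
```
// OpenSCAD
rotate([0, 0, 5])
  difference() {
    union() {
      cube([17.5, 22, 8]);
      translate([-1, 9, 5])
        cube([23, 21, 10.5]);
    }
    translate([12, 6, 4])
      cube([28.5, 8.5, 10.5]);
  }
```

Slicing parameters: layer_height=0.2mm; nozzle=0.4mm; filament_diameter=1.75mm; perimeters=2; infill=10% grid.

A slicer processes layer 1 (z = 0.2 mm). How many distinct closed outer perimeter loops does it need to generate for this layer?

1

At z = 0.2 mm: the 17.5×22 cube contributes its full rectangle; the cube at (-1, 9) does not reach this height (z outside [5, 15.5]); Taking the union: only the 17.5×22 cube is present, so the union is just that shape — 1 connected region; the cube at (12, 6) is not intersected at this z (z outside [4, 14.5]); Subtracting the remaining from the first: none of the subtracted shapes is present at this height, so the result so far is unchanged — 1 connected region; (rotated 5° about Z; rotation is an isometry so areas/perimeters/island counts are preserved). The result has 1 disconnected region.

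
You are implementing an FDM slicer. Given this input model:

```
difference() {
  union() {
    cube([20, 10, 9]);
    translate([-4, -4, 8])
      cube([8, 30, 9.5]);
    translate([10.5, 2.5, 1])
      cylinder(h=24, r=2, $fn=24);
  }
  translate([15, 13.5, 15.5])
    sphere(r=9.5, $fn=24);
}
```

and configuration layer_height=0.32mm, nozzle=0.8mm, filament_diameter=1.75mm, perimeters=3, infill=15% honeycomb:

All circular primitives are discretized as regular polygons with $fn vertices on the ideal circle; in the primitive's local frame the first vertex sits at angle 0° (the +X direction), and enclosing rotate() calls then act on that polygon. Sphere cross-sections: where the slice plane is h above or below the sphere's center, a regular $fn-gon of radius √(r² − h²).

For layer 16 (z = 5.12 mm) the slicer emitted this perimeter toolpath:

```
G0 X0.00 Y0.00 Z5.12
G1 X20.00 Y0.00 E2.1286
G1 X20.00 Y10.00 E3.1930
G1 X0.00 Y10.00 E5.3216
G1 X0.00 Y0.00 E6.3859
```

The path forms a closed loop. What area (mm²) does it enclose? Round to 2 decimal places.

Apply the shoelace formula to the sequence of (X, Y) vertices; enclosed area = 200.00 mm².

200.00 mm²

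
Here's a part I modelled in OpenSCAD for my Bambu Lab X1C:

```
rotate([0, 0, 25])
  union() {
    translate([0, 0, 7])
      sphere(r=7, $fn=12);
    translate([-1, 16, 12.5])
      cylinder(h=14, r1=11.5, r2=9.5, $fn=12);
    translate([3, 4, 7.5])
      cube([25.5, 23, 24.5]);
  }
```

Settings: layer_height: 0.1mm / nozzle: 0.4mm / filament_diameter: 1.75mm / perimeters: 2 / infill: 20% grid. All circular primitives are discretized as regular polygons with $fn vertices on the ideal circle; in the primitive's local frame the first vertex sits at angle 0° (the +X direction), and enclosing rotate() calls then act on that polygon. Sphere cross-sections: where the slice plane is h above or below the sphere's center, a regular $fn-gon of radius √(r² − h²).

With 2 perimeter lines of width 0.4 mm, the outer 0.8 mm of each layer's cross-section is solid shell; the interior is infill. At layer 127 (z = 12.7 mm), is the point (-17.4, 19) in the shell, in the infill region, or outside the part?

At z = 12.7 mm: the r=7 sphere slices to a regular 12-gon of circumradius 4.063 (√(r²−h²) with h=5.7 from center); the cone at (-1, 16): at t=0.014 of its height the radius interpolates to r₁+(r₂−r₁)t = 11.471, giving a regular 12-gon of that circumradius; the 25.5×23 cube at (3, 4) contributes its full rectangle; Combining (union): the regions partially overlap (shared area 109.91 mm²), so overlapping operands fuse into one piece — 2 connected regions; (rotated 25° about Z; rotation is an isometry so areas/perimeters/island counts are preserved). Overall, the cross-section has 2 separate islands. Undo the 25° rotation: the query point maps to (-7.740, 24.573) in the un-rotated model frame. The nearest boundary edge runs (-10.93, 21.74)→(-6.74, 25.93); distance from the point to it = 0.25 mm. (Shell/infill is judged within the island containing the point — the largest one.) The point is inside the cross-section, 0.25 mm from the nearest boundary — within the 0.8 mm shell band (2 × 0.4).

shell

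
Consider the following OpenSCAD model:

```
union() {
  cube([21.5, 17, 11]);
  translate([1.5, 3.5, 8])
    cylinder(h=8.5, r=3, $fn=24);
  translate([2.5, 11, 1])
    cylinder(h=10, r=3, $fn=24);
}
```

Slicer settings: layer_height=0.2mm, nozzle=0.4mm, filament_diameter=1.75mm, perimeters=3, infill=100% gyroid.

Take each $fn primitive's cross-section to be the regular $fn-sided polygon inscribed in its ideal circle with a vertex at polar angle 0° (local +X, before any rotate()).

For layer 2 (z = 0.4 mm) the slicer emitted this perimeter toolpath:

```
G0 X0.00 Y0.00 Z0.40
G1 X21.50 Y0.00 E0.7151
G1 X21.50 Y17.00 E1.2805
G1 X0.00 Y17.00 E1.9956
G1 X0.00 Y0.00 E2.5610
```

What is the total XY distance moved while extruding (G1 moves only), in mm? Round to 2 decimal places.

Sum the Euclidean lengths of each G1 segment: total = 77.00 mm.

77.00 mm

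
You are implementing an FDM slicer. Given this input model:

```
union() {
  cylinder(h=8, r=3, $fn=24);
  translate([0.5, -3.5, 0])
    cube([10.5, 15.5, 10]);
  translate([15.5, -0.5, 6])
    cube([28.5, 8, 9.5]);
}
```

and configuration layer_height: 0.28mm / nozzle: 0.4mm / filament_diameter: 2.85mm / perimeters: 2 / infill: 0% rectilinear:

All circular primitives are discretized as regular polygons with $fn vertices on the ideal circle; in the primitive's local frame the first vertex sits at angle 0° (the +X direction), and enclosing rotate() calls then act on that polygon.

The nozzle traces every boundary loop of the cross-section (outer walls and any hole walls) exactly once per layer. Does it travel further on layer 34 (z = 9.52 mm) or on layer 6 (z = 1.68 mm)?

layer 34 (z = 9.52 mm)

Layer 34 (z = 9.52): the cylinder does not reach this height (z outside [0, 8]); the cube at (0.5, -3.5) (footprint 10.5×15.5) is included at this height (perimeter 52.00 mm); the cube at (15.5, -0.5) is present — its section is the full 28.5×8 rectangle (perimeter 73.00 mm); Taking the union: the 2 present regions are separate (no shared area or edge), so areas and boundary lengths simply add and each stays a separate island — boundary = 125.00 mm. So its perimeter = 125.00 mm. Layer 6 (z = 1.68): the r=3 cylinder contributes a regular 24-gon of circumradius 3 (perimeter = 2·24·3.000·sin(180°/24) = 18.80 mm); the cube at (0.5, -3.5) is present — its section is the full 10.5×15.5 rectangle (perimeter 52.00 mm); the cube at (15.5, -0.5) is absent (z outside [6, 15.5]); Combining (union): the regions partially overlap (shared area 11.01 mm²), so the edge portions inside another operand are dropped and the merged outline is re-measured after clipping — boundary = 56.54 mm. So its perimeter = 56.54 mm. Layer 34 is larger (125.00 vs 56.54 mm).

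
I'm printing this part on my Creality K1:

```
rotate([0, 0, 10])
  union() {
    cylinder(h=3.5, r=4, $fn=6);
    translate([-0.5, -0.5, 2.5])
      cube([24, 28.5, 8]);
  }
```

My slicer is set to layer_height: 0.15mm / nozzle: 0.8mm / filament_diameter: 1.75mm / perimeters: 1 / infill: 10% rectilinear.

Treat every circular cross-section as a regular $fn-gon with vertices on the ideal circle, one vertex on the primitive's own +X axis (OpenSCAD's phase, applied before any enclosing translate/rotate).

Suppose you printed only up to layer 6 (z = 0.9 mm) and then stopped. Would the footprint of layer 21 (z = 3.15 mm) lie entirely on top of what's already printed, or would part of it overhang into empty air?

part overhangs

Compare the two slices. At z = 0.9: the cylinder: section is a regular 6-gon, circumradius r=4 (area = (6/2)·4.000²·sin(360°/6) = 41.57 mm²); the cube at (-0.5, -0.5) is absent (z outside [2.5, 10.5]); Merging all regions: only the r=4 cylinder is present, so the union is just that shape — area = 41.57 mm²; (rotated 10° about Z; rotation is an isometry so areas/perimeters/island counts are preserved). At z = 3.15: the r=4 cylinder gives a regular 6-gon of circumradius 4 (constant along its height) (area = (6/2)·4.000²·sin(360°/6) = 41.57 mm²); the cube at (-0.5, -0.5) (footprint 24×28.5) is included at this height (area 684.00 mm²); Taking the union: the regions partially overlap — summed areas 725.57 mm² minus the doubly-counted overlap 14.30 mm² gives 711.27 mm² — area = 711.27 mm²; (whole slice rotated 10° about Z — lengths, areas and connectivity unchanged). Checking containment: at z = 3.15 the cross-section extends beyond the z = 0.9 cross-section by about 669.70 mm².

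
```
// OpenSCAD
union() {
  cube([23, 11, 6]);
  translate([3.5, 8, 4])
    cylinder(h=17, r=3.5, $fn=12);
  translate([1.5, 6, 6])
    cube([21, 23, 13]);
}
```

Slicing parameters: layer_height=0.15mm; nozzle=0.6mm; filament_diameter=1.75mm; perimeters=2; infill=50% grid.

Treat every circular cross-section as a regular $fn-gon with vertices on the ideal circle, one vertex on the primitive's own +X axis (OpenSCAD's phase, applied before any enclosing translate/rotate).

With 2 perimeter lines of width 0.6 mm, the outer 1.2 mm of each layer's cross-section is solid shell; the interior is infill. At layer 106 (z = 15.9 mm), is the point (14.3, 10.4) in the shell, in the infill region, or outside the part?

infill

At z = 15.9 mm: the cube is not intersected at this z (z outside [0, 6]); the r=3.5 cylinder at (3.5, 8) gives a regular 12-gon of circumradius 3.5 (constant along its height); the cube at (1.5, 6) is present — its section is the full 21×23 rectangle; Taking the union: the regions partially overlap (shared area 26.07 mm²), so overlapping operands fuse into one piece — 1 connected region. Overall, the cross-section is a single solid region. The nearest boundary edge runs (22.50, 6.00)→(6.28, 6.00); distance from the point to it = 4.40 mm. The point is inside the cross-section and 4.40 mm from the nearest boundary — more than the 1.2 mm shell width (2 × 0.6), so it's in the infill interior.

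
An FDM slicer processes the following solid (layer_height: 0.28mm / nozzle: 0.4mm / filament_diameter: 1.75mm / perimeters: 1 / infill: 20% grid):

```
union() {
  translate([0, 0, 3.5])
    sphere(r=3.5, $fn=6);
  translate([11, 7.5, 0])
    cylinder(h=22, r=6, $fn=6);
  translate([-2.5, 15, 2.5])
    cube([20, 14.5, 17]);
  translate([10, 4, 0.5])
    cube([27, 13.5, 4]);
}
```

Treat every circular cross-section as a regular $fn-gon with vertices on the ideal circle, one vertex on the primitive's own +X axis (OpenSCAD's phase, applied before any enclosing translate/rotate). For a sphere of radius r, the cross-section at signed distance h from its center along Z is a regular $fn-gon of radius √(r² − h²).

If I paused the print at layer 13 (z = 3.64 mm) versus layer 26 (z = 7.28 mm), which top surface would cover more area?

layer 13 (z = 3.64 mm)

Layer 13 (z = 3.64): the r=3.5 sphere slices to a regular 6-gon of circumradius 3.497 (√(r²−h²) with h=0.14 from center) (area = (6/2)·3.497²·sin(360°/6) = 31.78 mm²); the r=6 cylinder at (11, 7.5) contributes a regular 6-gon of circumradius 6 (area = (6/2)·6.000²·sin(360°/6) = 93.53 mm²); the 20×14.5 cube at (-2.5, 15) contributes its full rectangle (area 290.00 mm²); the cube at (10, 4) is present — its section is the full 27×13.5 rectangle (area 364.50 mm²); Taking the union: the regions partially overlap — summed areas 779.81 mm² minus the doubly-counted overlap 68.29 mm² gives 711.51 mm² — area = 711.51 mm². So its area = 711.51 mm². Layer 26 (z = 7.28): the sphere is not intersected at this z (|z−center|=3.780 > r=3.5); the cylinder at (11, 7.5): section is a regular 6-gon, circumradius r=6 (area = (6/2)·6.000²·sin(360°/6) = 93.53 mm²); the 20×14.5 cube at (-2.5, 15) contributes its full rectangle (area 290.00 mm²); the cube at (10, 4) is absent (z outside [0.5, 4.5]); Merging all regions: the 2 present regions are separate (no shared area or edge), so areas and boundary lengths simply add and each stays a separate island — area = 383.53 mm². So its area = 383.53 mm². Layer 13 is larger (711.51 vs 383.53 mm²).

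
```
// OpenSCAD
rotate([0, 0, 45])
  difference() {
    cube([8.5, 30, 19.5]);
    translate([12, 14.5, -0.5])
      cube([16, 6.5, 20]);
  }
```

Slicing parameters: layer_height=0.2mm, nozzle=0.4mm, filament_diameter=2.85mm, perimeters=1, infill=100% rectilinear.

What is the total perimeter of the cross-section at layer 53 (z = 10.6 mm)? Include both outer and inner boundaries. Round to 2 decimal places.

At z = 10.6 mm: the 8.5×30 cube contributes its full rectangle (perimeter 77.00 mm); the cube at (12, 14.5) is present — its section is the full 16×6.5 rectangle (perimeter 45.00 mm); After the difference (first − rest): starting from the 8.5×30 cube, the 16×6.5 cube at (12, 14.5) misses the remaining region (no effect) — boundary = 77.00 mm; (whole slice rotated 45° about Z — lengths, areas and connectivity unchanged). Overall, the cross-section is a single solid region. Total boundary length (outer) = 77.00 mm.

77.00 mm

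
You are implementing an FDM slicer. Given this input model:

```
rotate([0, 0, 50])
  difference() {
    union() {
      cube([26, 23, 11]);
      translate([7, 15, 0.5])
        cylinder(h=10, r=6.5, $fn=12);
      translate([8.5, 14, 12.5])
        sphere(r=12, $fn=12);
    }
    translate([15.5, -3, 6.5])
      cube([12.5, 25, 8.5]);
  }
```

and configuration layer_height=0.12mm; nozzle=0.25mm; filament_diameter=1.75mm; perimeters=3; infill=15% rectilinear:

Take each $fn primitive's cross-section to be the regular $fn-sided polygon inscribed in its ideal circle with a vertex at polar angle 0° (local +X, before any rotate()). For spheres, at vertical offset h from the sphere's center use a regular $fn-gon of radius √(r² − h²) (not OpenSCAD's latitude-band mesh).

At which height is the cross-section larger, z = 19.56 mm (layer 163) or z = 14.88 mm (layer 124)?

Layer 163 (z = 19.56): the cube is not intersected at this z (z outside [0, 11]); the cylinder at (7, 15) does not reach this height (z outside [0.5, 10.5]); the sphere at (8.5, 14): section is a regular 12-gon, circumradius = √(r²−h²) = √(12²−7.06²) = 9.703 (area = (12/2)·9.703²·sin(360°/12) = 282.47 mm²); Combining (union): only the r=12 sphere at (8.5, 14) is present, so the union is just that shape — area = 282.47 mm²; the cube at (15.5, -3) is absent (z outside [6.5, 15]); Subtracting the remaining from the first: none of the subtracted shapes is present at this height, so that combined region is unchanged — area = 282.47 mm²; (whole slice rotated 50° about Z — lengths, areas and connectivity unchanged). So its area = 282.47 mm². Layer 124 (z = 14.88): the cube is not intersected at this z (z outside [0, 11]); the cylinder at (7, 15) is absent (z outside [0.5, 10.5]); the sphere at (8.5, 14): section is a regular 12-gon, circumradius = √(r²−h²) = √(12²−2.38²) = 11.762 (area = (12/2)·11.762²·sin(360°/12) = 415.01 mm²); Merging all regions: only the r=12 sphere at (8.5, 14) is present, so the union is just that shape — area = 415.01 mm²; the cube at (15.5, -3) is present — its section is the full 12.5×25 rectangle (area 312.50 mm²); Taking the first minus the rest: starting from that combined region (415.01 mm²), the 12.5×25 cube at (15.5, -3) partially overlaps it — only the 56.32 mm² overlap (of its 312.50 mm²) is removed, clipping the outline — area = 358.69 mm²; (whole slice rotated 50° about Z — lengths, areas and connectivity unchanged). So its area = 358.69 mm². Layer 124 is larger (358.69 vs 282.47 mm²).

layer 124 (z = 14.88 mm)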